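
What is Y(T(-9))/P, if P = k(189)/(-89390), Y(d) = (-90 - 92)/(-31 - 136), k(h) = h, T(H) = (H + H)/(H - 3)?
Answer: -2324140/4509 ≈ -515.44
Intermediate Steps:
T(H) = 2*H/(-3 + H) (T(H) = (2*H)/(-3 + H) = 2*H/(-3 + H))
Y(d) = 182/167 (Y(d) = -182/(-167) = -182*(-1/167) = 182/167)
P = -27/12770 (P = 189/(-89390) = 189*(-1/89390) = -27/12770 ≈ -0.0021143)
Y(T(-9))/P = 182/(167*(-27/12770)) = (182/167)*(-12770/27) = -2324140/4509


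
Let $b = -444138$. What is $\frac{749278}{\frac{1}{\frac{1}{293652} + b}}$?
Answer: $- \frac{48861172144302025}{146826} \approx -3.3278 \cdot 10^{11}$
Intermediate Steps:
$\frac{749278}{\frac{1}{\frac{1}{293652} + b}} = \frac{749278}{\frac{1}{\frac{1}{293652} - 444138}} = \frac{749278}{\frac{1}{- \frac{130422011975}{293652}}} = \frac{749278}{- \frac{293652}{130422011975}} = 749278 \left(- \frac{130422011975}{293652}\right) = - \frac{48861172144302025}{146826}$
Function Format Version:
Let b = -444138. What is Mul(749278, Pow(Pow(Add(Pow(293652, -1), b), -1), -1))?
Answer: Rational(-48861172144302025, 146826) ≈ -3.3278e+11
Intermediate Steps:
Mul(749278, Pow(Pow(Add(Pow(293652, -1), b), -1), -1)) = Mul(749278, Pow(Pow(Add(Pow(293652, -1), -444138), -1), -1)) = Mul(749278, Pow(Pow(Add(Rational(1, 293652), -444138), -1), -1)) = Mul(749278, Pow(Pow(Rational(-130422011975, 293652), -1), -1)) = Mul(749278, Pow(Rational(-293652, 130422011975), -1)) = Mul(749278, Rational(-130422011975, 293652)) = Rational(-48861172144302025, 146826)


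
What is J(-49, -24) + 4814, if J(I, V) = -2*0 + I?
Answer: 4765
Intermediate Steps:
J(I, V) = I (J(I, V) = 0 + I = I)
J(-49, -24) + 4814 = -49 + 4814 = 4765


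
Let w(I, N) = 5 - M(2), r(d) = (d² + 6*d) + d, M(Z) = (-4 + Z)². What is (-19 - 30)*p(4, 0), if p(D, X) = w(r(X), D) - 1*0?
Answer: -49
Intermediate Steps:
r(d) = d² + 7*d
w(I, N) = 1 (w(I, N) = 5 - (-4 + 2)² = 5 - 1*(-2)² = 5 - 1*4 = 5 - 4 = 1)
p(D, X) = 1 (p(D, X) = 1 - 1*0 = 1 + 0 = 1)
(-19 - 30)*p(4, 0) = (-19 - 30)*1 = -49*1 = -49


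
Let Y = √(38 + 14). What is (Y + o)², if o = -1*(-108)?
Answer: 11716 + 432*√13 ≈ 13274.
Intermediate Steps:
o = 108
Y = 2*√13 (Y = √52 = 2*√13 ≈ 7.2111)
(Y + o)² = (2*√13 + 108)² = (108 + 2*√13)²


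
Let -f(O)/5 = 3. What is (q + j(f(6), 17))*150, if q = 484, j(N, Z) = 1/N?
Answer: 72590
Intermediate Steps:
f(O) = -15 (f(O) = -5*3 = -15)
(q + j(f(6), 17))*150 = (484 + 1/(-15))*150 = (484 - 1/15)*150 = (7259/15)*150 = 72590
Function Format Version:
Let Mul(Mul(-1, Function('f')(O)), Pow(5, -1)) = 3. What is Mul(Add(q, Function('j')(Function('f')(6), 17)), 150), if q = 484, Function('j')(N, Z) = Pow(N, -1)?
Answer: 72590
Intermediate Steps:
Function('f')(O) = -15 (Function('f')(O) = Mul(-5, 3) = -15)
Mul(Add(q, Function('j')(Function('f')(6), 17)), 150) = Mul(Add(484, Pow(-15, -1)), 150) = Mul(Add(484, Rational(-1, 15)), 150) = Mul(Rational(7259, 15), 150) = 72590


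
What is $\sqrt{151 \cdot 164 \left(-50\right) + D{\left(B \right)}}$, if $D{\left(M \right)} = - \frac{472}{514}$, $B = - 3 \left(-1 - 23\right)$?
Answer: $\frac{2 i \sqrt{20445483113}}{257} \approx 1112.7 i$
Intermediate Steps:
$B = 72$ ($B = \left(-3\right) \left(-24\right) = 72$)
$D{\left(M \right)} = - \frac{236}{257}$ ($D{\left(M \right)} = - \frac{472}{514} = \left(-1\right) \frac{236}{257} = - \frac{236}{257}$)
$\sqrt{151 \cdot 164 \left(-50\right) + D{\left(B \right)}} = \sqrt{151 \cdot 164 \left(-50\right) - \frac{236}{257}} = \sqrt{24764 \left(-50\right) - \frac{236}{257}} = \sqrt{-1238200 - \frac{236}{257}} = \sqrt{- \frac{318217636}{257}} = \frac{2 i \sqrt{20445483113}}{257}$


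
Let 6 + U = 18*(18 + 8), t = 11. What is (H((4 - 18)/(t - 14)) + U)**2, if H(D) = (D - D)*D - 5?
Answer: 208849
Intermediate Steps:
H(D) = -5 (H(D) = 0*D - 5 = 0 - 5 = -5)
U = 462 (U = -6 + 18*(18 + 8) = -6 + 18*26 = -6 + 468 = 462)
(H((4 - 18)/(t - 14)) + U)**2 = (-5 + 462)**2 = 457**2 = 208849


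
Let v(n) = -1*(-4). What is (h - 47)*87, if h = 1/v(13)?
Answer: -16269/4 ≈ -4067.3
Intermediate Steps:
v(n) = 4
h = ¼ (h = 1/4 = ¼ ≈ 0.25000)
(h - 47)*87 = (¼ - 47)*87 = -187/4*87 = -16269/4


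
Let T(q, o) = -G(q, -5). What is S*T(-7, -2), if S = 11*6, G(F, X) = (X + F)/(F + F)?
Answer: -396/7 ≈ -56.571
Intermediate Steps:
G(F, X) = (F + X)/(2*F) (G(F, X) = (F + X)/((2*F)) = (F + X)*(1/(2*F)) = (F + X)/(2*F))
T(q, o) = -(-5 + q)/(2*q) (T(q, o) = -(q - 5)/(2*q) = -(-5 + q)/(2*q))
S = 66
S*T(-7, -2) = 66*((½)*(5 - 1*(-7))/(-7)) = 66*((½)*(-⅐)*(5 + 7)) = 66*((½)*(-⅐)*12) = 66*(-6/7) = -396/7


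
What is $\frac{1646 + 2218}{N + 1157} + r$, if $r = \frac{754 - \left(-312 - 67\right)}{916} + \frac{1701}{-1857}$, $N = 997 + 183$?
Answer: $\frac{872044097}{441696116} \approx 1.9743$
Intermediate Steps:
$N = 1180$
$r = \frac{181955}{567004}$ ($r = \left(754 - \left(-312 - 67\right)\right) \frac{1}{916} + 1701 \left(- \frac{1}{1857}\right) = \left(754 - -379\right) \frac{1}{916} - \frac{567}{619} = \left(754 + 379\right) \frac{1}{916} - \frac{567}{619} = 1133 \cdot \frac{1}{916} - \frac{567}{619} = \frac{1133}{916} - \frac{567}{619} = \frac{181955}{567004} \approx 0.32091$)
$\frac{1646 + 2218}{N + 1157} + r = \frac{1646 + 2218}{1180 + 1157} + \frac{181955}{567004} = \frac{3864}{2337} + \frac{181955}{567004} = 3864 \cdot \frac{1}{2337} + \frac{181955}{567004} = \frac{1288}{779} + \frac{181955}{567004} = \frac{872044097}{441696116}$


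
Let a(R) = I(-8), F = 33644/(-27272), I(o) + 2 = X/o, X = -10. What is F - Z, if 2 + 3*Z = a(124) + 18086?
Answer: -82211221/13636 ≈ -6029.0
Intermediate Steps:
I(o) = -2 - 10/o
F = -8411/6818 (F = 33644*(-1/27272) = -8411/6818 ≈ -1.2336)
a(R) = -¾ (a(R) = -2 - 10/(-8) = -2 - 10*(-⅛) = -2 + 5/4 = -¾)
Z = 24111/4 (Z = -⅔ + (-¾ + 18086)/3 = -⅔ + (⅓)*(72341/4) = -⅔ + 72341/12 = 24111/4 ≈ 6027.8)
F - Z = -8411/6818 - 1*24111/4 = -8411/6818 - 24111/4 = -82211221/13636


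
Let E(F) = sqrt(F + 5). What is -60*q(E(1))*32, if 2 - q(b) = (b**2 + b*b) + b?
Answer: 19200 + 1920*sqrt(6) ≈ 23903.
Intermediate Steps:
E(F) = sqrt(5 + F)
q(b) = 2 - b - 2*b**2 (q(b) = 2 - ((b**2 + b*b) + b) = 2 - ((b**2 + b**2) + b) = 2 - (2*b**2 + b) = 2 - (b + 2*b**2) = 2 + (-b - 2*b**2) = 2 - b - 2*b**2)
-60*q(E(1))*32 = -60*(2 - sqrt(5 + 1) - 2*(sqrt(5 + 1))**2)*32 = -60*(2 - sqrt(6) - 2*(sqrt(6))**2)*32 = -60*(2 - sqrt(6) - 2*6)*32 = -60*(2 - sqrt(6) - 12)*32 = -60*(-10 - sqrt(6))*32 = (600 + 60*sqrt(6))*32 = 19200 + 1920*sqrt(6)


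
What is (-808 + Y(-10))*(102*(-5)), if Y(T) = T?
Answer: 417180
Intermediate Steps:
(-808 + Y(-10))*(102*(-5)) = (-808 - 10)*(102*(-5)) = -818*(-510) = 417180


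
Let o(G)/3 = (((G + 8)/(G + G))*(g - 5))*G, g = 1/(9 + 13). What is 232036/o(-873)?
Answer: 10209584/282855 ≈ 36.095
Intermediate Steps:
g = 1/22 ≈ 0.045455
o(G) = -654/11 - 327*G/44 (o(G) = 3*((((G + 8)/(G + G))*(1/22 - 5))*G) = 3*((((8 + G)/((2*G)))*(-109/22))*G) = 3*((((8 + G)*(1/(2*G)))*(-109/22))*G) = 3*((((8 + G)/(2*G))*(-109/22))*G) = 3*((-109*(8 + G)/(44*G))*G) = 3*(-218/11 - 109*G/44) = -654/11 - 327*G/44)
232036/o(-873) = 232036/(-654/11 - 327/44*(-873)) = 232036/(-654/11 + 285471/44) = 232036/(282855/44) = 232036*(44/282855) = 10209584/282855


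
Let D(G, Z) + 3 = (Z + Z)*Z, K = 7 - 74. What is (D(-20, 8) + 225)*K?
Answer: -23450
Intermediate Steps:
K = -67
D(G, Z) = -3 + 2*Z² (D(G, Z) = -3 + (Z + Z)*Z = -3 + (2*Z)*Z = -3 + 2*Z²)
(D(-20, 8) + 225)*K = ((-3 + 2*8²) + 225)*(-67) = ((-3 + 2*64) + 225)*(-67) = ((-3 + 128) + 225)*(-67) = (125 + 225)*(-67) = 350*(-67) = -23450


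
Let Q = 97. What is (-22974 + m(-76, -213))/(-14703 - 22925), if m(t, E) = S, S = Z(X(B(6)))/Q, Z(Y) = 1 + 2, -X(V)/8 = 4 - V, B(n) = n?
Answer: 2228475/3649916 ≈ 0.61055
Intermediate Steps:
X(V) = -32 + 8*V (X(V) = -8*(4 - V) = -32 + 8*V)
Z(Y) = 3
S = 3/97 ≈ 0.030928
m(t, E) = 3/97
(-22974 + m(-76, -213))/(-14703 - 22925) = (-22974 + 3/97)/(-14703 - 22925) = -2228475/97/(-37628) = -2228475/97*(-1/37628) = 2228475/3649916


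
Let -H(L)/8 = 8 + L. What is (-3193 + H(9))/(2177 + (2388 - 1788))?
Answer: -3329/2777 ≈ -1.1988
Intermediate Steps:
H(L) = -64 - 8*L (H(L) = -8*(8 + L) = -64 - 8*L)
(-3193 + H(9))/(2177 + (2388 - 1788)) = (-3193 + (-64 - 8*9))/(2177 + (2388 - 1788)) = (-3193 + (-64 - 72))/(2177 + 600) = (-3193 - 136)/2777 = -3329*1/2777 = -3329/2777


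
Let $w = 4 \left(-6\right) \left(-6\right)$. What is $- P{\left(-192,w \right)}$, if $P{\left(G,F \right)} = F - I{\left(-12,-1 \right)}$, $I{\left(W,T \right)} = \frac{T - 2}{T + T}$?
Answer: $- \frac{285}{2} \approx -142.5$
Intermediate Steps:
$w = 144$ ($w = \left(-24\right) \left(-6\right) = 144$)
$I{\left(W,T \right)} = \frac{-2 + T}{2 T}$
$P{\left(G,F \right)} = - \frac{3}{2} + F$ ($P{\left(G,F \right)} = F - \frac{-2 - 1}{2 \left(-1\right)} = F - \frac{1}{2} \left(-1\right) \left(-3\right) = F - \frac{3}{2} = - \frac{3}{2} + F$)
$- P{\left(-192,w \right)} = - (- \frac{3}{2} + 144) = \left(-1\right) \frac{285}{2} = - \frac{285}{2}$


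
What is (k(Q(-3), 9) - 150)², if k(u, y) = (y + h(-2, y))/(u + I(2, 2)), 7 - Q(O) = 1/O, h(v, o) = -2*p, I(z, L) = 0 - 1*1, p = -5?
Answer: 21609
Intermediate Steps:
I(z, L) = -1 (I(z, L) = 0 - 1 = -1)
h(v, o) = 10 (h(v, o) = -2*(-5) = 10)
Q(O) = 7 - 1/O
k(u, y) = (10 + y)/(-1 + u) (k(u, y) = (y + 10)/(u - 1) = (10 + y)/(-1 + u))
(k(Q(-3), 9) - 150)² = ((10 + 9)/(-1 + (7 - 1/(-3))) - 150)² = (19/(-1 + (7 - 1*(-⅓))) - 150)² = (19/(-1 + (7 + ⅓)) - 150)² = (19/(-1 + 22/3) - 150)² = (19/(19/3) - 150)² = ((3/19)*19 - 150)² = (3 - 150)² = (-147)² = 21609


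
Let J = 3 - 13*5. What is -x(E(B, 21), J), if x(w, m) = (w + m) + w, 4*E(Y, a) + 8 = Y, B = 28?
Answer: 52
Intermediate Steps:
E(Y, a) = -2 + Y/4
J = -62 (J = 3 - 65 = -62)
x(w, m) = m + 2*w (x(w, m) = (m + w) + w = m + 2*w)
-x(E(B, 21), J) = -(-62 + 2*(-2 + (¼)*28)) = -(-62 + 2*(-2 + 7)) = -(-62 + 2*5) = -(-62 + 10) = -1*(-52) = 52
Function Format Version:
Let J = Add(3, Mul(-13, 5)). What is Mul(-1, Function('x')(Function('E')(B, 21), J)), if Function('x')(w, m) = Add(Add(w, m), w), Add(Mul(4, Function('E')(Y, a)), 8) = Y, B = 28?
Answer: 52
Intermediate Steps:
Function('E')(Y, a) = Add(-2, Mul(Rational(1, 4), Y))
J = -62 (J = Add(3, -65) = -62)
Function('x')(w, m) = Add(m, Mul(2, w)) (Function('x')(w, m) = Add(Add(m, w), w) = Add(m, Mul(2, w)))
Mul(-1, Function('x')(Function('E')(B, 21), J)) = Mul(-1, Add(-62, Mul(2, Add(-2, Mul(Rational(1, 4), 28))))) = Mul(-1, Add(-62, Mul(2, Add(-2, 7)))) = Mul(-1, Add(-62, Mul(2, 5))) = Mul(-1, Add(-62, 10)) = Mul(-1, -52) = 52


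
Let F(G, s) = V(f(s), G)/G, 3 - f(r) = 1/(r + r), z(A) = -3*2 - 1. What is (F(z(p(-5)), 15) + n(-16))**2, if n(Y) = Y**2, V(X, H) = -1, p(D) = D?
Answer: 3214849/49 ≈ 65609.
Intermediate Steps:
z(A) = -7 (z(A) = -6 - 1 = -7)
f(r) = 3 - 1/(2*r) (f(r) = 3 - 1/(r + r) = 3 - 1/(2*r))
F(G, s) = -1/G
(F(z(p(-5)), 15) + n(-16))**2 = (-1/(-7) + (-16)**2)**2 = (-1*(-1/7) + 256)**2 = (1/7 + 256)**2 = (1793/7)**2 = 3214849/49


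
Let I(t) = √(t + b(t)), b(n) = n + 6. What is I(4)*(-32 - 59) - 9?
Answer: -9 - 91*√14 ≈ -349.49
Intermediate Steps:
b(n) = 6 + n
I(t) = √(6 + 2*t) (I(t) = √(t + (6 + t)) = √(6 + 2*t))
I(4)*(-32 - 59) - 9 = √(6 + 2*4)*(-32 - 59) - 9 = √(6 + 8)*(-91) - 9 = √14*(-91) - 9 = -91*√14 - 9 = -9 - 91*√14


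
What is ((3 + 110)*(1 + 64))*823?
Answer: 6044935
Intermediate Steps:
((3 + 110)*(1 + 64))*823 = (113*65)*823 = 7345*823 = 6044935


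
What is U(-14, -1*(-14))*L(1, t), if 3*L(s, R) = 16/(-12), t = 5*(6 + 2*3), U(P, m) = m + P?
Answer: 0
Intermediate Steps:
U(P, m) = P + m
t = 60 (t = 5*(6 + 6) = 5*12 = 60)
L(s, R) = -4/9 (L(s, R) = (16/(-12))/3 = (16*(-1/12))/3 = (⅓)*(-4/3) = -4/9)
U(-14, -1*(-14))*L(1, t) = (-14 - 1*(-14))*(-4/9) = (-14 + 14)*(-4/9) = 0*(-4/9) = 0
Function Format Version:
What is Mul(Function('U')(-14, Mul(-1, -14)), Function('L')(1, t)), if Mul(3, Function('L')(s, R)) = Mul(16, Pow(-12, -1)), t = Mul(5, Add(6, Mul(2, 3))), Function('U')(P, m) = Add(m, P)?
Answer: 0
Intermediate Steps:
Function('U')(P, m) = Add(P, m)
t = 60 (t = Mul(5, Add(6, 6)) = Mul(5, 12) = 60)
Function('L')(s, R) = Rational(-4, 9) (Function('L')(s, R) = Mul(Rational(1, 3), Mul(16, Pow(-12, -1))) = Mul(Rational(1, 3), Mul(16, Rational(-1, 12))) = Mul(Rational(1, 3), Rational(-4, 3)) = Rational(-4, 9))
Mul(Function('U')(-14, Mul(-1, -14)), Function('L')(1, t)) = Mul(Add(-14, Mul(-1, -14)), Rational(-4, 9)) = Mul(Add(-14, 14), Rational(-4, 9)) = Mul(0, Rational(-4, 9)) = 0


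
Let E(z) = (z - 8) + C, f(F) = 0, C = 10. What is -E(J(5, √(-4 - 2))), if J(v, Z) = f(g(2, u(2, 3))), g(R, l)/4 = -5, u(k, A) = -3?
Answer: -2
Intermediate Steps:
g(R, l) = -20 (g(R, l) = 4*(-5) = -20)
J(v, Z) = 0
E(z) = 2 + z (E(z) = (z - 8) + 10 = (-8 + z) + 10 = 2 + z)
-E(J(5, √(-4 - 2))) = -(2 + 0) = -1*2 = -2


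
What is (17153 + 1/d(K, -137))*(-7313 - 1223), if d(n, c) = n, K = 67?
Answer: -9810015072/67 ≈ -1.4642e+8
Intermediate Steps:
(17153 + 1/d(K, -137))*(-7313 - 1223) = (17153 + 1/67)*(-7313 - 1223) = (17153 + 1/67)*(-8536) = (1149252/67)*(-8536) = -9810015072/67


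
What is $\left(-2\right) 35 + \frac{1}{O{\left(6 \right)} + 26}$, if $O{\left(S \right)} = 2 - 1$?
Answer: $- \frac{1889}{27} \approx -69.963$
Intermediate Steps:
$O{\left(S \right)} = 1$ ($O{\left(S \right)} = 2 - 1 = 1$)
$\left(-2\right) 35 + \frac{1}{O{\left(6 \right)} + 26} = \left(-2\right) 35 + \frac{1}{1 + 26} = -70 + \frac{1}{27} = - \frac{1889}{27}$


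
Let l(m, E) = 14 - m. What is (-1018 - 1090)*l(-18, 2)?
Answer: -67456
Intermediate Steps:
(-1018 - 1090)*l(-18, 2) = (-1018 - 1090)*(14 - 1*(-18)) = -2108*(14 + 18) = -2108*32 = -67456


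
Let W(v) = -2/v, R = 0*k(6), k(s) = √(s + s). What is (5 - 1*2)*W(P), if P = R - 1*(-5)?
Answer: -6/5 ≈ -1.2000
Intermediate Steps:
k(s) = √2*√s (k(s) = √(2*s) = √2*√s)
R = 0 (R = 0*(√2*√6) = 0*(2*√3) = 0)
P = 5 (P = 0 - 1*(-5) = 0 + 5 = 5)
(5 - 1*2)*W(P) = (5 - 1*2)*(-2/5) = (5 - 2)*(-2*⅕) = 3*(-⅖) = -6/5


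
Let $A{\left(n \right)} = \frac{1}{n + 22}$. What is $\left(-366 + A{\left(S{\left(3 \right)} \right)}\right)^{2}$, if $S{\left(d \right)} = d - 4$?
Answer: $\frac{59059225}{441} \approx 1.3392 \cdot 10^{5}$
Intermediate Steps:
$S{\left(d \right)} = -4 + d$
$A{\left(n \right)} = \frac{1}{22 + n}$
$\left(-366 + A{\left(S{\left(3 \right)} \right)}\right)^{2} = \left(-366 + \frac{1}{22 + \left(-4 + 3\right)}\right)^{2} = \left(-366 + \frac{1}{22 - 1}\right)^{2} = \left(-366 + \frac{1}{21}\right)^{2} = \left(- \frac{7685}{21}\right)^{2} = \frac{59059225}{441}$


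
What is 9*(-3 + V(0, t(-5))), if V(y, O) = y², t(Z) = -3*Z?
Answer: -27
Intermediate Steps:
9*(-3 + V(0, t(-5))) = 9*(-3 + 0²) = 9*(-3 + 0) = 9*(-3) = -27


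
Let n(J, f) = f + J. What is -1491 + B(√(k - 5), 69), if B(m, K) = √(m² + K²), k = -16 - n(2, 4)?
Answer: -1491 + 3*√526 ≈ -1422.2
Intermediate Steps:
n(J, f) = J + f
k = -22 (k = -16 - (2 + 4) = -16 - 1*6 = -16 - 6 = -22)
B(m, K) = √(K² + m²)
-1491 + B(√(k - 5), 69) = -1491 + √(69² + (√(-22 - 5))²) = -1491 + √(4761 + (√(-27))²) = -1491 + √(4761 + (3*I*√3)²) = -1491 + √(4761 - 27) = -1491 + √4734 = -1491 + 3*√526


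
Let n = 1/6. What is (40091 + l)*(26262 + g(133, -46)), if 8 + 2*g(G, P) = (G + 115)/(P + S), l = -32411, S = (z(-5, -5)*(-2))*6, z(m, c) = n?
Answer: 201641600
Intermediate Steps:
n = ⅙ ≈ 0.16667
z(m, c) = ⅙
S = -2 (S = ((⅙)*(-2))*6 = -⅓*6 = -2)
g(G, P) = -4 + (115 + G)/(2*(-2 + P)) (g(G, P) = -4 + ((G + 115)/(P - 2))/2 = -4 + ((115 + G)/(-2 + P))/2 = -4 + (115 + G)/(2*(-2 + P)))
(40091 + l)*(26262 + g(133, -46)) = (40091 - 32411)*(26262 + (131 + 133 - 8*(-46))/(2*(-2 - 46))) = 7680*(26262 + (½)*(131 + 133 + 368)/(-48)) = 7680*(26262 + (½)*(-1/48)*632) = 7680*(26262 - 79/12) = 7680*(315065/12) = 201641600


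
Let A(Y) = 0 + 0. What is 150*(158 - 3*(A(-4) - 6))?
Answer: 26400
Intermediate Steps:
A(Y) = 0
150*(158 - 3*(A(-4) - 6)) = 150*(158 - 3*(0 - 6)) = 150*(158 - 3*(-6)) = 150*(158 + 18) = 150*176 = 26400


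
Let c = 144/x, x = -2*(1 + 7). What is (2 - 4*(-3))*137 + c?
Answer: 1909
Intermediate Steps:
x = -16 (x = -2*8 = -16)
c = -9 (c = 144/(-16) = 144*(-1/16) = -9)
(2 - 4*(-3))*137 + c = (2 - 4*(-3))*137 - 9 = (2 + 12)*137 - 9 = 14*137 - 9 = 1918 - 9 = 1909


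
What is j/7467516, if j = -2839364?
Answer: -709841/1866879 ≈ -0.38023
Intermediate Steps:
j/7467516 = -2839364/7467516 = -2839364*1/7467516 = -709841/1866879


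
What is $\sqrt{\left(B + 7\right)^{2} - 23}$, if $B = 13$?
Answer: $\sqrt{377} \approx 19.416$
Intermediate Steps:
$\sqrt{\left(B + 7\right)^{2} - 23} = \sqrt{\left(13 + 7\right)^{2} - 23} = \sqrt{20^{2} - 23} = \sqrt{400 - 23} = \sqrt{377}$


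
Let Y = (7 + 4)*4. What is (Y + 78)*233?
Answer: 28426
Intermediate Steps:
Y = 44 (Y = 11*4 = 44)
(Y + 78)*233 = (44 + 78)*233 = 122*233 = 28426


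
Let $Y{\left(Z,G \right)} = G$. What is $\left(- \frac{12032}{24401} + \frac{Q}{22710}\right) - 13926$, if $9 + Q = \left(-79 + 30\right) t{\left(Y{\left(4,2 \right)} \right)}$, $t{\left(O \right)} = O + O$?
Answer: $- \frac{1543465066477}{110829342} \approx -13927.0$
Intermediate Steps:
$t{\left(O \right)} = 2 O$
$Q = -205$ ($Q = -9 + \left(-79 + 30\right) 2 \cdot 2 = -9 - 196 = -205$)
$\left(- \frac{12032}{24401} + \frac{Q}{22710}\right) - 13926 = \left(- \frac{12032}{24401} - \frac{205}{22710}\right) - 13926 = \left(\left(-12032\right) \frac{1}{24401} - \frac{41}{4542}\right) - 13926 = \left(- \frac{12032}{24401} - \frac{41}{4542}\right) - 13926 = - \frac{55649785}{110829342} - 13926 = - \frac{1543465066477}{110829342}$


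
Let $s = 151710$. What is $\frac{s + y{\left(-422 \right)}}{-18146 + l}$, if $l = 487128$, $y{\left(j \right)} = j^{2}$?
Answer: $\frac{164897}{234491} \approx 0.70321$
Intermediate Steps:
$\frac{s + y{\left(-422 \right)}}{-18146 + l} = \frac{151710 + \left(-422\right)^{2}}{-18146 + 487128} = \frac{151710 + 178084}{468982} = 329794 \cdot \frac{1}{468982} = \frac{164897}{234491}$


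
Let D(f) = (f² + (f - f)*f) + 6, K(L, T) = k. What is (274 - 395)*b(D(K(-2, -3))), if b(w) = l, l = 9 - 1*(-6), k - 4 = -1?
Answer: -1815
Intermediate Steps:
k = 3 (k = 4 - 1 = 3)
K(L, T) = 3
l = 15 (l = 9 + 6 = 15)
D(f) = 6 + f² (D(f) = (f² + 0*f) + 6 = (f² + 0) + 6 = f² + 6 = 6 + f²)
b(w) = 15
(274 - 395)*b(D(K(-2, -3))) = (274 - 395)*15 = -121*15 = -1815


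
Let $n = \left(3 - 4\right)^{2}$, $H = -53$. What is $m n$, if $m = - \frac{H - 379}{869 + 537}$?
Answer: $\frac{216}{703} \approx 0.30725$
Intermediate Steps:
$m = \frac{216}{703}$ ($m = - \frac{-53 - 379}{869 + 537} = - \frac{-432}{1406} = \left(-1\right) \left(- \frac{216}{703}\right) = \frac{216}{703} \approx 0.30725$)
$n = 1$ ($n = \left(-1\right)^{2} = 1$)
$m n = \frac{216}{703} \cdot 1 = \frac{216}{703}$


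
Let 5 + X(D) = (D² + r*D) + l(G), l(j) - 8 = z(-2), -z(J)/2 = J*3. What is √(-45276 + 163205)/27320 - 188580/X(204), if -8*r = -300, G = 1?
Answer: -62860/16427 + √117929/27320 ≈ -3.8141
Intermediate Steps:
r = 75/2 (r = -⅛*(-300) = 75/2 ≈ 37.500)
z(J) = -6*J (z(J) = -2*J*3 = -6*J)
l(j) = 20 (l(j) = 8 - 6*(-2) = 8 + 12 = 20)
X(D) = 15 + D² + 75*D/2 (X(D) = -5 + ((D² + 75*D/2) + 20) = -5 + (20 + D² + 75*D/2) = 15 + D² + 75*D/2)
√(-45276 + 163205)/27320 - 188580/X(204) = √(-45276 + 163205)/27320 - 188580/(15 + 204² + (75/2)*204) = √117929*(1/27320) - 188580/(15 + 41616 + 7650) = √117929/27320 - 188580/49281 = √117929/27320 - 188580*1/49281 = √117929/27320 - 62860/16427 = -62860/16427 + √117929/27320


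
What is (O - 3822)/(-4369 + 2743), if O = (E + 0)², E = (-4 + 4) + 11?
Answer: 3701/1626 ≈ 2.2761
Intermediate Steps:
E = 11 (E = 0 + 11 = 11)
O = 121 (O = (11 + 0)² = 11² = 121)
(O - 3822)/(-4369 + 2743) = (121 - 3822)/(-4369 + 2743) = -3701/(-1626) = -3701*(-1/1626) = 3701/1626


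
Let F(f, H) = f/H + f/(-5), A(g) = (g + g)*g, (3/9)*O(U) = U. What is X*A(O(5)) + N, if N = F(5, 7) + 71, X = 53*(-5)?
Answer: -834255/7 ≈ -1.1918e+5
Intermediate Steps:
O(U) = 3*U
A(g) = 2*g² (A(g) = (2*g)*g = 2*g²)
F(f, H) = -f/5 + f/H (F(f, H) = f/H + f*(-⅕) = f/H - f/5 = -f/5 + f/H)
X = -265
N = 495/7 (N = (-⅕*5 + 5/7) + 71 = (-1 + 5*(⅐)) + 71 = (-1 + 5/7) + 71 = -2/7 + 71 = 495/7 ≈ 70.714)
X*A(O(5)) + N = -530*(3*5)² + 495/7 = -530*15² + 495/7 = -530*225 + 495/7 = -265*450 + 495/7 = -119250 + 495/7 = -834255/7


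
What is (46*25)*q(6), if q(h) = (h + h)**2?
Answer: 165600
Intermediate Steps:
q(h) = 4*h**2 (q(h) = (2*h)**2 = 4*h**2)
(46*25)*q(6) = (46*25)*(4*6**2) = 1150*(4*36) = 1150*144 = 165600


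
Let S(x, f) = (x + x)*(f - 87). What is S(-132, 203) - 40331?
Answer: -70955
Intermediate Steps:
S(x, f) = 2*x*(-87 + f) (S(x, f) = (2*x)*(-87 + f) = 2*x*(-87 + f))
S(-132, 203) - 40331 = 2*(-132)*(-87 + 203) - 40331 = 2*(-132)*116 - 40331 = -30624 - 40331 = -70955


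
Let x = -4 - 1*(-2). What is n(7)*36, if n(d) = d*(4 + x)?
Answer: 504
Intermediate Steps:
x = -2 (x = -4 + 2 = -2)
n(d) = 2*d (n(d) = d*(4 - 2) = d*2 = 2*d)
n(7)*36 = (2*7)*36 = 14*36 = 504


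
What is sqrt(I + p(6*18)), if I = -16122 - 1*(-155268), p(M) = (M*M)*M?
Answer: sqrt(1398858) ≈ 1182.7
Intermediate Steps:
p(M) = M**3 (p(M) = M**2*M = M**3)
I = 139146 (I = -16122 + 155268 = 139146)
sqrt(I + p(6*18)) = sqrt(139146 + (6*18)**3) = sqrt(139146 + 108**3) = sqrt(139146 + 1259712) = sqrt(1398858)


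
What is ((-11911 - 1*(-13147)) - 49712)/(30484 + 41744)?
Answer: -12119/18057 ≈ -0.67115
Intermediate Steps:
((-11911 - 1*(-13147)) - 49712)/(30484 + 41744) = ((-11911 + 13147) - 49712)/72228 = (1236 - 49712)*(1/72228) = -48476*1/72228 = -12119/18057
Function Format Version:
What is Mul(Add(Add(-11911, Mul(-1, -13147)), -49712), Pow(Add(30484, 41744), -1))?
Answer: Rational(-12119, 18057) ≈ -0.67115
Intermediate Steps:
Mul(Add(Add(-11911, Mul(-1, -13147)), -49712), Pow(Add(30484, 41744), -1)) = Mul(Add(Add(-11911, 13147), -49712), Pow(72228, -1)) = Mul(Add(1236, -49712), Rational(1, 72228)) = Mul(-48476, Rational(1, 72228)) = Rational(-12119, 18057)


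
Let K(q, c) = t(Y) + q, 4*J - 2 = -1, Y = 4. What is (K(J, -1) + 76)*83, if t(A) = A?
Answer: 26643/4 ≈ 6660.8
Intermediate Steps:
J = ¼ (J = ½ + (¼)*(-1) = ½ - ¼ = ¼ ≈ 0.25000)
K(q, c) = 4 + q
(K(J, -1) + 76)*83 = ((4 + ¼) + 76)*83 = (17/4 + 76)*83 = (321/4)*83 = 26643/4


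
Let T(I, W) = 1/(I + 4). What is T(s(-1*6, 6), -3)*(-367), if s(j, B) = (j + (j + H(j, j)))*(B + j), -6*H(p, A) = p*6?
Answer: -367/4 ≈ -91.750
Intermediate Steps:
H(p, A) = -p (H(p, A) = -p*6/6 = -p)
s(j, B) = j*(B + j) (s(j, B) = (j + (j - j))*(B + j) = (j + 0)*(B + j) = j*(B + j))
T(I, W) = 1/(4 + I)
T(s(-1*6, 6), -3)*(-367) = -367/(4 + (-1*6)*(6 - 1*6)) = -367/(4 - 6*(6 - 6)) = -367/(4 - 6*0) = -367/(4 + 0) = -367/4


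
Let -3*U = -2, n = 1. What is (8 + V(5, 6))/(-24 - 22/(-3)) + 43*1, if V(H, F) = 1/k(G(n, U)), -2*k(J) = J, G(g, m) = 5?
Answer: 5318/125 ≈ 42.544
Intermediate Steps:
U = ⅔ (U = -⅓*(-2) = ⅔ ≈ 0.66667)
k(J) = -J/2
V(H, F) = -⅖ (V(H, F) = 1/(-½*5) = 1/(-5/2) = -⅖)
(8 + V(5, 6))/(-24 - 22/(-3)) + 43*1 = (8 - ⅖)/(-24 - 22/(-3)) + 43*1 = 38/(5*(-24 - 22*(-⅓))) + 43 = 38/(5*(-24 + 22/3)) + 43 = 38/(5*(-50/3)) + 43 = (38/5)*(-3/50) + 43 = -57/125 + 43 = 5318/125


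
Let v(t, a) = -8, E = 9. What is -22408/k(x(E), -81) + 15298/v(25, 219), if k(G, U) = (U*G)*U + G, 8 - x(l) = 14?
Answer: -75266699/39372 ≈ -1911.7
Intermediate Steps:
x(l) = -6 (x(l) = 8 - 1*14 = 8 - 14 = -6)
k(G, U) = G + G*U² (k(G, U) = (G*U)*U + G = G*U² + G = G + G*U²)
-22408/k(x(E), -81) + 15298/v(25, 219) = -22408*(-1/(6*(1 + (-81)²))) + 15298/(-8) = -22408*(-1/(6*(1 + 6561))) + 15298*(-⅛) = -22408/((-6*6562)) - 7649/4 = -22408/(-39372) - 7649/4 = -22408*(-1/39372) - 7649/4 = 5602/9843 - 7649/4 = -75266699/39372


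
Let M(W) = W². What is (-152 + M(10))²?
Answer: 2704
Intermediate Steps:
(-152 + M(10))² = (-152 + 10²)² = (-152 + 100)² = (-52)² = 2704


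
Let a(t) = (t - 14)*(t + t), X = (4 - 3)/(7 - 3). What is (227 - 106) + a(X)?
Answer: 913/8 ≈ 114.13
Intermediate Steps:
X = 1/4 ≈ 0.25000
a(t) = 2*t*(-14 + t) (a(t) = (-14 + t)*(2*t) = 2*t*(-14 + t))
(227 - 106) + a(X) = (227 - 106) + 2*(1/4)*(-14 + 1/4) = 121 + 2*(1/4)*(-55/4) = 121 - 55/8 = 913/8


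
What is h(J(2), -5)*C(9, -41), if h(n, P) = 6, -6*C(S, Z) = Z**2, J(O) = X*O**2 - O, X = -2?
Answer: -1681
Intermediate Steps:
J(O) = -O - 2*O**2 (J(O) = -2*O**2 - O = -O - 2*O**2)
C(S, Z) = -Z**2/6
h(J(2), -5)*C(9, -41) = 6*(-1/6*(-41)**2) = 6*(-1/6*1681) = 6*(-1681/6) = -1681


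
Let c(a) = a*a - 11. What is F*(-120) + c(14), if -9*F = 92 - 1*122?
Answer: -215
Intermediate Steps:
F = 10/3 (F = -(92 - 1*122)/9 = -(92 - 122)/9 = -⅑*(-30) = 10/3 ≈ 3.3333)
c(a) = -11 + a² (c(a) = a² - 11 = -11 + a²)
F*(-120) + c(14) = (10/3)*(-120) + (-11 + 14²) = -400 + (-11 + 196) = -400 + 185 = -215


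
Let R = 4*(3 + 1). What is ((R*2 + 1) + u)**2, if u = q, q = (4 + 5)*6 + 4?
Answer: 8281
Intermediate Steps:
R = 16 (R = 4*4 = 16)
q = 58 (q = 9*6 + 4 = 54 + 4 = 58)
u = 58
((R*2 + 1) + u)**2 = ((16*2 + 1) + 58)**2 = ((32 + 1) + 58)**2 = (33 + 58)**2 = 91**2 = 8281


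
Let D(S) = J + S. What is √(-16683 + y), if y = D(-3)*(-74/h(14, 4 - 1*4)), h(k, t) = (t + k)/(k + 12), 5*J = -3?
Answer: I*√19830615/35 ≈ 127.23*I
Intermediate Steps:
J = -⅗ (J = (⅕)*(-3) = -⅗ ≈ -0.60000)
D(S) = -⅗ + S
h(k, t) = (k + t)/(12 + k)
y = 17316/35 (y = (-⅗ - 3)*(-74*(12 + 14)/(14 + (4 - 1*4))) = -(-1332)/(5*((14 + (4 - 4))/26)) = -(-1332)/(5*((14 + 0)/26)) = -(-1332)/(5*((1/26)*14)) = -(-1332)/(5*7/13) = -(-1332)*13/(5*7) = -18/5*(-962/7) = 17316/35 ≈ 494.74)
√(-16683 + y) = √(-16683 + 17316/35) = √(-566589/35) = I*√19830615/35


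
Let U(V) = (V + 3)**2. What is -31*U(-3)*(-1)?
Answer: 0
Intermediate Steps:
U(V) = (3 + V)**2
-31*U(-3)*(-1) = -31*(3 - 3)**2*(-1) = -31*0**2*(-1) = -31*0*(-1) = 0*(-1) = 0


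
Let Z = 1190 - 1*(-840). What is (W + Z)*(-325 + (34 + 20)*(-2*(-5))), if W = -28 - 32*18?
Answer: 306590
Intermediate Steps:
W = -604 (W = -28 - 576 = -604)
Z = 2030 (Z = 1190 + 840 = 2030)
(W + Z)*(-325 + (34 + 20)*(-2*(-5))) = (-604 + 2030)*(-325 + (34 + 20)*(-2*(-5))) = 1426*(-325 + 54*10) = 1426*(-325 + 540) = 1426*215 = 306590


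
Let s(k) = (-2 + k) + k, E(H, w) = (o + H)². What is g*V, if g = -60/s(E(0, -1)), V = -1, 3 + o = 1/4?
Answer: 32/7 ≈ 4.5714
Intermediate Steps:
o = -11/4 (o = -3 + 1/4 = -3 + ¼ = -11/4 ≈ -2.7500)
E(H, w) = (-11/4 + H)²
s(k) = -2 + 2*k
g = -32/7 (g = -60/(-2 + 2*((-11 + 4*0)²/16)) = -60/(-2 + 2*((-11 + 0)²/16)) = -60/(-2 + 2*((1/16)*(-11)²)) = -60/(-2 + 2*((1/16)*121)) = -60/(-2 + 2*(121/16)) = -60/(-2 + 121/8) = -60/105/8 = -60*8/105 = -32/7 ≈ -4.5714)
g*V = -32/7*(-1) = 32/7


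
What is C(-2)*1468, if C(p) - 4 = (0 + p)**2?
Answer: 11744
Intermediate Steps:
C(p) = 4 + p**2 (C(p) = 4 + (0 + p)**2 = 4 + p**2)
C(-2)*1468 = (4 + (-2)**2)*1468 = (4 + 4)*1468 = 8*1468 = 11744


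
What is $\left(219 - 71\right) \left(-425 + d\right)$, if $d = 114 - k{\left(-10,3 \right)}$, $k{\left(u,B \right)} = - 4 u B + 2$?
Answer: $-64084$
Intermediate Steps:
$k{\left(u,B \right)} = 2 - 4 B u$ ($k{\left(u,B \right)} = - 4 B u + 2 = 2 - 4 B u$)
$d = -8$ ($d = 114 - \left(2 - 12 \left(-10\right)\right) = 114 - \left(2 + 120\right) = 114 - 122 = -8$)
$\left(219 - 71\right) \left(-425 + d\right) = \left(219 - 71\right) \left(-425 - 8\right) = 148 \left(-433\right) = -64084$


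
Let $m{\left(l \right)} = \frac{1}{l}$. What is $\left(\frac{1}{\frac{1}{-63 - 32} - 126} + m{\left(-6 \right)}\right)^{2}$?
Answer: $\frac{157276681}{5158974276} \approx 0.030486$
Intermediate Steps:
$\left(\frac{1}{\frac{1}{-63 - 32} - 126} + m{\left(-6 \right)}\right)^{2} = \left(\frac{1}{\frac{1}{-63 - 32} - 126} + \frac{1}{-6}\right)^{2} = \left(\frac{1}{\frac{1}{-95} - 126} - \frac{1}{6}\right)^{2} = \left(\frac{1}{- \frac{1}{95} - 126} - \frac{1}{6}\right)^{2} = \left(\frac{1}{- \frac{11971}{95}} - \frac{1}{6}\right)^{2} = \left(- \frac{95}{11971} - \frac{1}{6}\right)^{2} = \left(- \frac{12541}{71826}\right)^{2} = \frac{157276681}{5158974276}$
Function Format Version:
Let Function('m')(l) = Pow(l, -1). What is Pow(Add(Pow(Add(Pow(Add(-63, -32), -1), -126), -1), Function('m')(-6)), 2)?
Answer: Rational(157276681, 5158974276) ≈ 0.030486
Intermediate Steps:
Pow(Add(Pow(Add(Pow(Add(-63, -32), -1), -126), -1), Function('m')(-6)), 2) = Pow(Add(Pow(Add(Pow(Add(-63, -32), -1), -126), -1), Pow(-6, -1)), 2) = Pow(Add(Pow(Add(Pow(-95, -1), -126), -1), Rational(-1, 6)), 2) = Pow(Add(Pow(Add(Rational(-1, 95), -126), -1), Rational(-1, 6)), 2) = Pow(Add(Pow(Rational(-11971, 95), -1), Rational(-1, 6)), 2) = Pow(Add(Rational(-95, 11971), Rational(-1, 6)), 2) = Pow(Rational(-12541, 71826), 2) = Rational(157276681, 5158974276)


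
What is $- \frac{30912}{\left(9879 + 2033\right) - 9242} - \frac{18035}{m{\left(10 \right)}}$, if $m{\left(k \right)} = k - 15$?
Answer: $\frac{1599963}{445} \approx 3595.4$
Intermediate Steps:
$m{\left(k \right)} = -15 + k$
$- \frac{30912}{\left(9879 + 2033\right) - 9242} - \frac{18035}{m{\left(10 \right)}} = - \frac{30912}{\left(9879 + 2033\right) - 9242} - \frac{18035}{-15 + 10} = - \frac{30912}{11912 - 9242} - \frac{18035}{-5} = - \frac{30912}{2670} - -3607 = \left(-30912\right) \frac{1}{2670} + 3607 = - \frac{5152}{445} + 3607 = \frac{1599963}{445}$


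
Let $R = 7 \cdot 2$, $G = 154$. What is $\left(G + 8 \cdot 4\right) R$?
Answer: $2604$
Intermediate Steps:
$R = 14$
$\left(G + 8 \cdot 4\right) R = \left(154 + 8 \cdot 4\right) 14 = \left(154 + 32\right) 14 = 186 \cdot 14 = 2604$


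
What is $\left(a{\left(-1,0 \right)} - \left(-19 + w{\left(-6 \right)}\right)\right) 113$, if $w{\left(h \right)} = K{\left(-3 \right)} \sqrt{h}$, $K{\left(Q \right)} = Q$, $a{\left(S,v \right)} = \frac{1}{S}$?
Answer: $2034 + 339 i \sqrt{6} \approx 2034.0 + 830.38 i$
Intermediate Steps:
$w{\left(h \right)} = - 3 \sqrt{h}$
$\left(a{\left(-1,0 \right)} - \left(-19 + w{\left(-6 \right)}\right)\right) 113 = \left(\frac{1}{-1} + \left(19 - - 3 \sqrt{-6}\right)\right) 113 = \left(-1 + \left(19 - - 3 i \sqrt{6}\right)\right) 113 = \left(-1 + \left(19 + 3 i \sqrt{6}\right)\right) 113 = \left(18 + 3 i \sqrt{6}\right) 113 = 2034 + 339 i \sqrt{6}$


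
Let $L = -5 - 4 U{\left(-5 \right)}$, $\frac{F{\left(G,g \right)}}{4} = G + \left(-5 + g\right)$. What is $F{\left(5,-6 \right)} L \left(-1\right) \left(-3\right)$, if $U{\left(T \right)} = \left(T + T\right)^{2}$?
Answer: $29160$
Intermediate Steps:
$U{\left(T \right)} = 4 T^{2}$ ($U{\left(T \right)} = \left(2 T\right)^{2} = 4 T^{2}$)
$F{\left(G,g \right)} = -20 + 4 G + 4 g$ ($F{\left(G,g \right)} = 4 \left(G + \left(-5 + g\right)\right) = 4 \left(-5 + G + g\right) = -20 + 4 G + 4 g$)
$L = -405$ ($L = -5 - 4 \cdot 4 \left(-5\right)^{2} = -5 - 4 \cdot 4 \cdot 25 = -5 - 400 = -405$)
$F{\left(5,-6 \right)} L \left(-1\right) \left(-3\right) = \left(-20 + 4 \cdot 5 + 4 \left(-6\right)\right) \left(-405\right) \left(-1\right) \left(-3\right) = \left(-20 + 20 - 24\right) 405 \left(-3\right) = \left(-24\right) \left(-1215\right) = 29160$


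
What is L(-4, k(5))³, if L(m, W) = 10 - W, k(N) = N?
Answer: 125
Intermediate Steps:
L(-4, k(5))³ = (10 - 1*5)³ = (10 - 5)³ = 5³ = 125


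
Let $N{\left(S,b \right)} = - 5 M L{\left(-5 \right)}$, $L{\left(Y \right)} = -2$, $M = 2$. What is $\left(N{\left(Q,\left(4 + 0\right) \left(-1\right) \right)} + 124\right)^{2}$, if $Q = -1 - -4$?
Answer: $20736$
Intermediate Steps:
$Q = 3$ ($Q = -1 + 4 = 3$)
$N{\left(S,b \right)} = 20$ ($N{\left(S,b \right)} = \left(-5\right) 2 \left(-2\right) = \left(-10\right) \left(-2\right) = 20$)
$\left(N{\left(Q,\left(4 + 0\right) \left(-1\right) \right)} + 124\right)^{2} = \left(20 + 124\right)^{2} = 144^{2} = 20736$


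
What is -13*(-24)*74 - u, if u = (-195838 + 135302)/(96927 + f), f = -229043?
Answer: 762558418/33029 ≈ 23088.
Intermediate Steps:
u = 15134/33029 (u = (-195838 + 135302)/(96927 - 229043) = -60536/(-132116) = -60536*(-1/132116) = 15134/33029 ≈ 0.45820)
-13*(-24)*74 - u = -13*(-24)*74 - 1*15134/33029 = 312*74 - 15134/33029 = 23088 - 15134/33029 = 762558418/33029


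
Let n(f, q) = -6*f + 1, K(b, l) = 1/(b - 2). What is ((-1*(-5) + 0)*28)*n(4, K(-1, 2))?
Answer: -3220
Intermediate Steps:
K(b, l) = 1/(-2 + b)
n(f, q) = 1 - 6*f
((-1*(-5) + 0)*28)*n(4, K(-1, 2)) = ((-1*(-5) + 0)*28)*(1 - 6*4) = ((5 + 0)*28)*(1 - 24) = (5*28)*(-23) = 140*(-23) = -3220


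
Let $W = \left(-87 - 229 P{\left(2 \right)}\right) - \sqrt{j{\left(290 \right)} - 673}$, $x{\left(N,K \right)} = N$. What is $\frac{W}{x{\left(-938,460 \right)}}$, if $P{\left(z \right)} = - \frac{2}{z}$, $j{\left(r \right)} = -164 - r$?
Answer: $- \frac{71}{469} + \frac{i \sqrt{23}}{134} \approx -0.15139 + 0.03579 i$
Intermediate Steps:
$W = 142 - 7 i \sqrt{23}$ ($W = \left(-87 - 229 \left(- \frac{2}{2}\right)\right) - \sqrt{\left(-164 - 290\right) - 673} = \left(-87 - 229 \left(\left(-2\right) \frac{1}{2}\right)\right) - \sqrt{\left(-164 - 290\right) - 673} = \left(-87 - -229\right) - \sqrt{-454 - 673} = \left(-87 + 229\right) - \sqrt{-1127} = 142 - 7 i \sqrt{23} \approx 142.0 - 33.571 i$)
$\frac{W}{x{\left(-938,460 \right)}} = \frac{142 - 7 i \sqrt{23}}{-938} = \left(142 - 7 i \sqrt{23}\right) \left(- \frac{1}{938}\right) = - \frac{71}{469} + \frac{i \sqrt{23}}{134}$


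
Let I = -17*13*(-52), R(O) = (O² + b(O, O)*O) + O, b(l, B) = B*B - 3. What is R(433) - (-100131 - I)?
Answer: 81480983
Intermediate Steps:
b(l, B) = -3 + B² (b(l, B) = B² - 3 = -3 + B²)
R(O) = O + O² + O*(-3 + O²) (R(O) = (O² + (-3 + O²)*O) + O = (O² + O*(-3 + O²)) + O = O + O² + O*(-3 + O²))
I = 11492 (I = -221*(-52) = 11492)
R(433) - (-100131 - I) = 433*(-2 + 433 + 433²) - (-100131 - 1*11492) = 433*(-2 + 433 + 187489) - (-100131 - 11492) = 433*187920 - 1*(-111623) = 81369360 + 111623 = 81480983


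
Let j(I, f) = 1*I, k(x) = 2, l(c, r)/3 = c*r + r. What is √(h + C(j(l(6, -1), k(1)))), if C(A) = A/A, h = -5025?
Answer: 4*I*√314 ≈ 70.88*I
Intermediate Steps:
l(c, r) = 3*r + 3*c*r (l(c, r) = 3*(c*r + r) = 3*(r + c*r) = 3*r + 3*c*r)
j(I, f) = I
C(A) = 1
√(h + C(j(l(6, -1), k(1)))) = √(-5025 + 1) = √(-5024) = 4*I*√314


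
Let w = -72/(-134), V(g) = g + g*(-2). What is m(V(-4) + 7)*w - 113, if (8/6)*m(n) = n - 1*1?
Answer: -7301/67 ≈ -108.97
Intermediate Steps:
V(g) = -g (V(g) = g - 2*g = -g)
w = 36/67 (w = -72*(-1/134) = 36/67 ≈ 0.53731)
m(n) = -¾ + 3*n/4 (m(n) = 3*(n - 1*1)/4 = 3*(n - 1)/4 = 3*(-1 + n)/4 = -¾ + 3*n/4)
m(V(-4) + 7)*w - 113 = (-¾ + 3*(-1*(-4) + 7)/4)*(36/67) - 113 = (-¾ + 3*(4 + 7)/4)*(36/67) - 113 = (-¾ + (¾)*11)*(36/67) - 113 = (-¾ + 33/4)*(36/67) - 113 = (15/2)*(36/67) - 113 = 270/67 - 113 = -7301/67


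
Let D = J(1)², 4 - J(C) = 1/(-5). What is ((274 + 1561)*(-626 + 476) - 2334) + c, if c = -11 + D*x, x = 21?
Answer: -6930614/25 ≈ -2.7722e+5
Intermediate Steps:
J(C) = 21/5 (J(C) = 4 - 1/(-5) = 4 - 1*(-⅕) = 4 + ⅕ = 21/5)
D = 441/25 (D = (21/5)² = 441/25 ≈ 17.640)
c = 8986/25 (c = -11 + (441/25)*21 = -11 + 9261/25 = 8986/25 ≈ 359.44)
((274 + 1561)*(-626 + 476) - 2334) + c = ((274 + 1561)*(-626 + 476) - 2334) + 8986/25 = (1835*(-150) - 2334) + 8986/25 = (-275250 - 2334) + 8986/25 = -277584 + 8986/25 = -6930614/25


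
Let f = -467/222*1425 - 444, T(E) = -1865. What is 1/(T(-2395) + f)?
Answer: -74/392691 ≈ -0.00018844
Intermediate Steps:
f = -254681/74 (f = -467*1/222*1425 - 444 = -467/222*1425 - 444 = -221825/74 - 444 = -254681/74 ≈ -3441.6)
1/(T(-2395) + f) = 1/(-1865 - 254681/74) = 1/(-392691/74) = -74/392691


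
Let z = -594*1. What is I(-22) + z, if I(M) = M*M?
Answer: -110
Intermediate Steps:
I(M) = M**2
z = -594
I(-22) + z = (-22)**2 - 594 = 484 - 594 = -110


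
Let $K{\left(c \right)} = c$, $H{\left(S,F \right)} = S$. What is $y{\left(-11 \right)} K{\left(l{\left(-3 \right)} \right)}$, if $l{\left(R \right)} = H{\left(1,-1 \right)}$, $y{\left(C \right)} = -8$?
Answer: $-8$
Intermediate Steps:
$l{\left(R \right)} = 1$
$y{\left(-11 \right)} K{\left(l{\left(-3 \right)} \right)} = \left(-8\right) 1 = -8$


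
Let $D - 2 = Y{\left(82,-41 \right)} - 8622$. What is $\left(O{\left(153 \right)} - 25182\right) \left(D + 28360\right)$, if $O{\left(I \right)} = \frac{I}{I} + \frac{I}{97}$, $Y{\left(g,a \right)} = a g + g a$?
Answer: $- \frac{31790330464}{97} \approx -3.2774 \cdot 10^{8}$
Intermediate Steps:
$Y{\left(g,a \right)} = 2 a g$ ($Y{\left(g,a \right)} = a g + a g = 2 a g$)
$D = -15344$ ($D = 2 + \left(2 \left(-41\right) 82 - 8622\right) = 2 - 15346 = -15344$)
$O{\left(I \right)} = 1 + \frac{I}{97}$ ($O{\left(I \right)} = 1 + I \frac{1}{97} = 1 + \frac{I}{97}$)
$\left(O{\left(153 \right)} - 25182\right) \left(D + 28360\right) = \left(\left(1 + \frac{1}{97} \cdot 153\right) - 25182\right) \left(-15344 + 28360\right) = \left(\left(1 + \frac{153}{97}\right) - 25182\right) 13016 = \left(\frac{250}{97} - 25182\right) 13016 = \left(- \frac{2442404}{97}\right) 13016 = - \frac{31790330464}{97}$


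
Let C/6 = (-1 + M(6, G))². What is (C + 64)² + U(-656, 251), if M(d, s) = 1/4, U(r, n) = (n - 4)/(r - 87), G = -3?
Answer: 215841295/47552 ≈ 4539.1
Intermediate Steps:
U(r, n) = (-4 + n)/(-87 + r)
M(d, s) = ¼
C = 27/8 (C = 6*(-1 + ¼)² = 6*(-¾)² = 6*(9/16) = 27/8 ≈ 3.3750)
(C + 64)² + U(-656, 251) = (27/8 + 64)² + (-4 + 251)/(-87 - 656) = (539/8)² + 247/(-743) = 290521/64 - 1/743*247 = 290521/64 - 247/743 = 215841295/47552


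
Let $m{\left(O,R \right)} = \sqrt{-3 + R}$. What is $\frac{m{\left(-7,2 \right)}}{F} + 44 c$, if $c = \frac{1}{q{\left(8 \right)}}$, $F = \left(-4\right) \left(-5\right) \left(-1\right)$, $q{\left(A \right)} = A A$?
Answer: $\frac{11}{16} - \frac{i}{20} \approx 0.6875 - 0.05 i$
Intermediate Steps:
$q{\left(A \right)} = A^{2}$
$F = -20$ ($F = 20 \left(-1\right) = -20$)
$c = \frac{1}{64}$ ($c = \frac{1}{8^{2}} = \frac{1}{64} \approx 0.015625$)
$\frac{m{\left(-7,2 \right)}}{F} + 44 c = \frac{\sqrt{-3 + 2}}{-20} + 44 \cdot \frac{1}{64} = \sqrt{-1} \left(- \frac{1}{20}\right) + \frac{11}{16} = i \left(- \frac{1}{20}\right) + \frac{11}{16} = - \frac{i}{20} + \frac{11}{16} = \frac{11}{16} - \frac{i}{20}$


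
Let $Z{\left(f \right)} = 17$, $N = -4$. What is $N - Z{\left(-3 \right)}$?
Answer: $-21$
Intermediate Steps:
$N - Z{\left(-3 \right)} = -4 - 17 = -21$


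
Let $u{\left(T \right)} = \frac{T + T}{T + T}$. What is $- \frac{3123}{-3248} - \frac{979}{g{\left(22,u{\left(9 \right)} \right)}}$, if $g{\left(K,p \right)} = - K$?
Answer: $\frac{147659}{3248} \approx 45.461$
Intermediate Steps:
$u{\left(T \right)} = 1$ ($u{\left(T \right)} = \frac{2 T}{2 T} = 2 T \frac{1}{2 T} = 1$)
$- \frac{3123}{-3248} - \frac{979}{g{\left(22,u{\left(9 \right)} \right)}} = - \frac{3123}{-3248} - \frac{979}{\left(-1\right) 22} = \left(-3123\right) \left(- \frac{1}{3248}\right) - \frac{979}{-22} = \frac{3123}{3248} - - \frac{89}{2} = \frac{3123}{3248} + \frac{89}{2} = \frac{147659}{3248}$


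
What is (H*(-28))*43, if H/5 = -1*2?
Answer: 12040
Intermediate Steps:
H = -10 (H = 5*(-1*2) = 5*(-2) = -10)
(H*(-28))*43 = -10*(-28)*43 = 280*43 = 12040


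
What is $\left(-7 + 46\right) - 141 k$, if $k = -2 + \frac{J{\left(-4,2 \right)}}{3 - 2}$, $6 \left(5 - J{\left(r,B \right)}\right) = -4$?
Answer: $-478$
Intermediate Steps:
$J{\left(r,B \right)} = \frac{17}{3}$ ($J{\left(r,B \right)} = 5 - - \frac{2}{3} = 5 + \frac{2}{3} = \frac{17}{3}$)
$k = \frac{11}{3}$ ($k = -2 + \frac{1}{3 - 2} \cdot \frac{17}{3} = -2 + 1^{-1} \cdot \frac{17}{3} = -2 + 1 \cdot \frac{17}{3} = -2 + \frac{17}{3} = \frac{11}{3} \approx 3.6667$)
$\left(-7 + 46\right) - 141 k = \left(-7 + 46\right) - 517 = 39 - 517 = -478$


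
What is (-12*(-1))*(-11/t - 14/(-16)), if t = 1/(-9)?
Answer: 2397/2 ≈ 1198.5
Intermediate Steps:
t = -1/9 ≈ -0.11111
(-12*(-1))*(-11/t - 14/(-16)) = (-12*(-1))*(-11/(-1/9) - 14/(-16)) = (-4*(-3))*(-11*(-9) - 14*(-1/16)) = 12*(99 + 7/8) = 12*(799/8) = 2397/2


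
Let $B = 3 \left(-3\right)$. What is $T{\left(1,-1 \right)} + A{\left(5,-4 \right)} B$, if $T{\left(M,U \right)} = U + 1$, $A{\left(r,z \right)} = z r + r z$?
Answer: $360$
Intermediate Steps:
$A{\left(r,z \right)} = 2 r z$ ($A{\left(r,z \right)} = r z + r z = 2 r z$)
$B = -9$
$T{\left(M,U \right)} = 1 + U$
$T{\left(1,-1 \right)} + A{\left(5,-4 \right)} B = \left(1 - 1\right) + 2 \cdot 5 \left(-4\right) \left(-9\right) = 0 - -360 = 0 + 360 = 360$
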